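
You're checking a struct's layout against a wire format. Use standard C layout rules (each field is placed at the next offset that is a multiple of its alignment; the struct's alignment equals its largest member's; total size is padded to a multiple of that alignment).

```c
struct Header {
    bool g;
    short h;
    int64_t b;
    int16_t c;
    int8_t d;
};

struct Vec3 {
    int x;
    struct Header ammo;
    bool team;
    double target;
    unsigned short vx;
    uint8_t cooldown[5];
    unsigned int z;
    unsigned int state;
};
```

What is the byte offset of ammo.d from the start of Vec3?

Header: @0: g [1B, align 1] → 1; +1 pad (align 2); @2: h [2B, align 2] → 4; +4 pad (align 8); @8: b [8B, align 8] → 16; @16: c [2B, align 2] → 18; @18: d [1B, align 1] → 19; +5 tail pad (align 8); size 24, align 8
@0: x [4B, align 4] → 4
+4 pad (align 8)
@8: ammo [24B, align 8] → 32
within Header: d at 18
8 + 18 = 26

26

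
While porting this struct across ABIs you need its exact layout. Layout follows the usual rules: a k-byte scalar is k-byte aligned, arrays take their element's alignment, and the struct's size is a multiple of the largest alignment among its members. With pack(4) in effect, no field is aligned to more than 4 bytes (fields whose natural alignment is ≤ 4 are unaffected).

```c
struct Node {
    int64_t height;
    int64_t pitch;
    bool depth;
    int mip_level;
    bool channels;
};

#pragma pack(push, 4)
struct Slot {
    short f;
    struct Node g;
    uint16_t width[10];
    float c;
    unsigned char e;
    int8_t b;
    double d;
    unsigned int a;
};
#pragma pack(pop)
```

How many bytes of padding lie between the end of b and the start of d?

Node: height at 0 (size 8, align 8) → ends 8; pitch at 8 (size 8, align 8) → ends 16; depth at 16 (size 1, align 1) → ends 17; pad 3 to align 4 for mip_level; mip_level at 20 (size 4, align 4) → ends 24; channels at 24 (size 1, align 1) → ends 25; tail pad 7 to reach multiple of 8; total 32 bytes, alignment 8
f at 0 (size 2, align 2) → ends 2
pad 2 to align 4 for g
g at 4 (size 32, align 4) → ends 36
width at 36 (size 20, align 2) → ends 56
c at 56 (size 4, align 4) → ends 60
e at 60 (size 1, align 1) → ends 61
b at 61 (size 1, align 1) → ends 62
pad 2 to align 4 for d
d at 64 (size 8, align 4) → ends 72

2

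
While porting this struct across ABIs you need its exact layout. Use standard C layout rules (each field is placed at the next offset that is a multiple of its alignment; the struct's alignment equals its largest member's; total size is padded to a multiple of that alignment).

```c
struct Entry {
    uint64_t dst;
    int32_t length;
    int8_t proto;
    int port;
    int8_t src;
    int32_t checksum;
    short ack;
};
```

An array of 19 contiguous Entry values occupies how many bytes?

0..8  dst  (8B, 8-aligned)
8..12  length  (4B, 4-aligned)
12..13  proto  (1B, 1-aligned)
13..16  -- padding (3B)
16..20  port  (4B, 4-aligned)
20..21  src  (1B, 1-aligned)
21..24  -- padding (3B)
24..28  checksum  (4B, 4-aligned)
28..30  ack  (2B, 2-aligned)
30..32  -- tail padding (2B)
sizeof = 32, alignof = 8
array of 19: 19 × 32 = 608

608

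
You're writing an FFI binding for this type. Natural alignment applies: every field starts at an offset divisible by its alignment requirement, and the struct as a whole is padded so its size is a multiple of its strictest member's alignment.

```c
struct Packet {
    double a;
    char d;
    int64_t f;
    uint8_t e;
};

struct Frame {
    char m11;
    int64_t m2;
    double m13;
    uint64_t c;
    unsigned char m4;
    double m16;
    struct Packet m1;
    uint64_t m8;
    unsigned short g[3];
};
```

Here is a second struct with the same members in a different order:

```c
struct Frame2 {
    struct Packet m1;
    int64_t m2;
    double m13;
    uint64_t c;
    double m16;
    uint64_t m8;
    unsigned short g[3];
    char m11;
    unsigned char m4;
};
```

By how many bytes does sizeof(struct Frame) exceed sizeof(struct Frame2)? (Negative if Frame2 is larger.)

16

Packet: 0..8  a  (8B, 8-aligned); 8..9  d  (1B, 1-aligned); 9..16  -- padding (7B); 16..24  f  (8B, 8-aligned); 24..25  e  (1B, 1-aligned); 25..32  -- tail padding (7B); sizeof = 32, alignof = 8
0..1  m11  (1B, 1-aligned)
1..8  -- padding (7B)
8..16  m2  (8B, 8-aligned)
16..24  m13  (8B, 8-aligned)
24..32  c  (8B, 8-aligned)
32..33  m4  (1B, 1-aligned)
33..40  -- padding (7B)
40..48  m16  (8B, 8-aligned)
48..80  m1  (32B, 8-aligned)
80..88  m8  (8B, 8-aligned)
88..94  g  (6B, 2-aligned)
94..96  -- tail padding (2B)
sizeof = 96, alignof = 8
— Frame2 —
0..32  m1  (32B, 8-aligned)
32..40  m2  (8B, 8-aligned)
40..48  m13  (8B, 8-aligned)
48..56  c  (8B, 8-aligned)
56..64  m16  (8B, 8-aligned)
64..72  m8  (8B, 8-aligned)
72..78  g  (6B, 2-aligned)
78..79  m11  (1B, 1-aligned)
79..80  m4  (1B, 1-aligned)
sizeof = 80, alignof = 8
96 − 80 = 16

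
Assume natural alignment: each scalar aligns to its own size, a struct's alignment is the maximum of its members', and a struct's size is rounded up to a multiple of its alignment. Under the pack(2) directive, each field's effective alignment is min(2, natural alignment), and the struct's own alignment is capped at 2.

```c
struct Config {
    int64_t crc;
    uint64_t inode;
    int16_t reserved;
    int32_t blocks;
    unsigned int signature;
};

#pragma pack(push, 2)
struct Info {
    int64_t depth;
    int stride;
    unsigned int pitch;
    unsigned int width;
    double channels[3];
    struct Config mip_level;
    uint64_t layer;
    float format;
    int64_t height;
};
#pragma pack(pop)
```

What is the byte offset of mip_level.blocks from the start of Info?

64

Config: @0: crc [8B, align 8] → 8; @8: inode [8B, align 8] → 16; @16: reserved [2B, align 2] → 18; +2 pad (align 4); @20: blocks [4B, align 4] → 24; @24: signature [4B, align 4] → 28; +4 tail pad (align 8); size 32, align 8
@0: depth [8B, align 2] → 8
@8: stride [4B, align 2] → 12
@12: pitch [4B, align 2] → 16
@16: width [4B, align 2] → 20
@20: channels [24B, align 2] → 44
@44: mip_level [32B, align 2] → 76
within Config: blocks at 20
44 + 20 = 64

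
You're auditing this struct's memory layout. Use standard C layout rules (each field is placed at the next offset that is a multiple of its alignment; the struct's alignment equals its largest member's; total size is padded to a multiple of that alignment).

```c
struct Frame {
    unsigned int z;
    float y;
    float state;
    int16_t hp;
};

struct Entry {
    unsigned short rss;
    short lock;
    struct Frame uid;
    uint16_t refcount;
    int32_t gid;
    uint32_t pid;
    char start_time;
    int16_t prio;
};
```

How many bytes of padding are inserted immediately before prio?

Frame: 0..4  z  (4B, 4-aligned); 4..8  y  (4B, 4-aligned); 8..12  state  (4B, 4-aligned); 12..14  hp  (2B, 2-aligned); 14..16  -- tail padding (2B); sizeof = 16, alignof = 4
0..2  rss  (2B, 2-aligned)
2..4  lock  (2B, 2-aligned)
4..20  uid  (16B, 4-aligned)
20..22  refcount  (2B, 2-aligned)
22..24  -- padding (2B)
24..28  gid  (4B, 4-aligned)
28..32  pid  (4B, 4-aligned)
32..33  start_time  (1B, 1-aligned)
33..34  -- padding (1B)
34..36  prio  (2B, 2-aligned)

1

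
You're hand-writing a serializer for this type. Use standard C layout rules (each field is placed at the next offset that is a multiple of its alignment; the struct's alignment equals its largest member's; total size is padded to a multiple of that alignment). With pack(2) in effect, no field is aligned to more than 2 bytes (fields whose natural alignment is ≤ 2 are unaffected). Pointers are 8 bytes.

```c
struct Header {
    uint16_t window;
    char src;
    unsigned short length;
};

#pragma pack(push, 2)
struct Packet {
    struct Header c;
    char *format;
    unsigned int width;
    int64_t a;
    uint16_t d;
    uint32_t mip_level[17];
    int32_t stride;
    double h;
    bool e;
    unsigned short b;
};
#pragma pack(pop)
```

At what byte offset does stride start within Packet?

96

Header: window at 0 (size 2, align 2) → ends 2; src at 2 (size 1, align 1) → ends 3; pad 1 to align 2 for length; length at 4 (size 2, align 2) → ends 6; total 6 bytes, alignment 2
c at 0 (size 6, align 2) → ends 6
format at 6 (size 8, align 2) → ends 14
width at 14 (size 4, align 2) → ends 18
a at 18 (size 8, align 2) → ends 26
d at 26 (size 2, align 2) → ends 28
mip_level at 28 (size 68, align 2) → ends 96
stride at 96 (size 4, align 2) → ends 100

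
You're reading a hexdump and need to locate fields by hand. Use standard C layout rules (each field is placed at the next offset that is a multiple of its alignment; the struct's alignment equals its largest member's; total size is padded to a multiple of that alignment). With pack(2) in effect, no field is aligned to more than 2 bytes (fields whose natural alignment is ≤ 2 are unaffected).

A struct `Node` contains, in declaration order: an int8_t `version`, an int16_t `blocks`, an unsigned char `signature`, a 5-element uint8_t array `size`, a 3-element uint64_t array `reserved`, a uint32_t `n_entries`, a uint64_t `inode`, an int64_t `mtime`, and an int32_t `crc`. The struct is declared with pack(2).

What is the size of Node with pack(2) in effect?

0..1  version  (1B, 1-aligned)
1..2  -- padding (1B)
2..4  blocks  (2B, 2-aligned)
4..5  signature  (1B, 1-aligned)
5..10  size  (5B, 1-aligned)
10..34  reserved  (24B, 2-aligned)
34..38  n_entries  (4B, 2-aligned)
38..46  inode  (8B, 2-aligned)
46..54  mtime  (8B, 2-aligned)
54..58  crc  (4B, 2-aligned)
sizeof = 58, alignof = 2

58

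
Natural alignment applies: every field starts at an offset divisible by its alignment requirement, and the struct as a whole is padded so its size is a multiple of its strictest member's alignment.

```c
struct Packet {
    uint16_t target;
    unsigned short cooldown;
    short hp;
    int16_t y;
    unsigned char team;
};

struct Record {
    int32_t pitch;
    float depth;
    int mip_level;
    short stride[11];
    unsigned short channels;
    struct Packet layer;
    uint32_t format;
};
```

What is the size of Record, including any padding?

52 bytes

Packet: 0..2  target  (2B, 2-aligned); 2..4  cooldown  (2B, 2-aligned); 4..6  hp  (2B, 2-aligned); 6..8  y  (2B, 2-aligned); 8..9  team  (1B, 1-aligned); 9..10  -- tail padding (1B); sizeof = 10, alignof = 2
0..4  pitch  (4B, 4-aligned)
4..8  depth  (4B, 4-aligned)
8..12  mip_level  (4B, 4-aligned)
12..34  stride  (22B, 2-aligned)
34..36  channels  (2B, 2-aligned)
36..46  layer  (10B, 2-aligned)
46..48  -- padding (2B)
48..52  format  (4B, 4-aligned)
sizeof = 52, alignof = 4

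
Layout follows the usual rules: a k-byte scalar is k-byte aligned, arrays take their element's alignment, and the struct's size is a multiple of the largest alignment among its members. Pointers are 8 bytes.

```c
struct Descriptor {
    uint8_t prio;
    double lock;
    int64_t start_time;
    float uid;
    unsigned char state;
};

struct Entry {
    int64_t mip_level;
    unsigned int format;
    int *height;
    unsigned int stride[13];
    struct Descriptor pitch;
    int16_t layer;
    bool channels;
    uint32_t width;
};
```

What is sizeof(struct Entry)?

Descriptor: @0: prio [1B, align 1] → 1; +7 pad (align 8); @8: lock [8B, align 8] → 16; @16: start_time [8B, align 8] → 24; @24: uid [4B, align 4] → 28; @28: state [1B, align 1] → 29; +3 tail pad (align 8); size 32, align 8
@0: mip_level [8B, align 8] → 8
@8: format [4B, align 4] → 12
+4 pad (align 8)
@16: height [8B, align 8] → 24
@24: stride [52B, align 4] → 76
+4 pad (align 8)
@80: pitch [32B, align 8] → 112
@112: layer [2B, align 2] → 114
@114: channels [1B, align 1] → 115
+1 pad (align 4)
@116: width [4B, align 4] → 120
size 120, align 8

120 bytes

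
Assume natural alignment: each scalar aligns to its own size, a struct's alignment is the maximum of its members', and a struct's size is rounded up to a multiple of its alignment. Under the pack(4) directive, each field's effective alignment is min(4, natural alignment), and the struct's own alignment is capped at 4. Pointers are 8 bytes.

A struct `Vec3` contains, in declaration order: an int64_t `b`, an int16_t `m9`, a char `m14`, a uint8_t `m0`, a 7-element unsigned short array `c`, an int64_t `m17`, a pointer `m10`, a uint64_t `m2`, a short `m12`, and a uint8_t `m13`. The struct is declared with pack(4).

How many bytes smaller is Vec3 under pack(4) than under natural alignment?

8

natural layout:
  0..8  b  (8B, 8-aligned)
  8..10  m9  (2B, 2-aligned)
  10..11  m14  (1B, 1-aligned)
  11..12  m0  (1B, 1-aligned)
  12..26  c  (14B, 2-aligned)
  26..32  -- padding (6B)
  32..40  m17  (8B, 8-aligned)
  40..48  m10  (8B, 8-aligned)
  48..56  m2  (8B, 8-aligned)
  56..58  m12  (2B, 2-aligned)
  58..59  m13  (1B, 1-aligned)
  59..64  -- tail padding (5B)
  sizeof = 64, alignof = 8
packed(4) layout:
  0..8  b  (8B, 4-aligned)
  8..10  m9  (2B, 2-aligned)
  10..11  m14  (1B, 1-aligned)
  11..12  m0  (1B, 1-aligned)
  12..26  c  (14B, 2-aligned)
  26..28  -- padding (2B)
  28..36  m17  (8B, 4-aligned)
  36..44  m10  (8B, 4-aligned)
  44..52  m2  (8B, 4-aligned)
  52..54  m12  (2B, 2-aligned)
  54..55  m13  (1B, 1-aligned)
  55..56  -- tail padding (1B)
  sizeof = 56, alignof = 4
64 − 56 = 8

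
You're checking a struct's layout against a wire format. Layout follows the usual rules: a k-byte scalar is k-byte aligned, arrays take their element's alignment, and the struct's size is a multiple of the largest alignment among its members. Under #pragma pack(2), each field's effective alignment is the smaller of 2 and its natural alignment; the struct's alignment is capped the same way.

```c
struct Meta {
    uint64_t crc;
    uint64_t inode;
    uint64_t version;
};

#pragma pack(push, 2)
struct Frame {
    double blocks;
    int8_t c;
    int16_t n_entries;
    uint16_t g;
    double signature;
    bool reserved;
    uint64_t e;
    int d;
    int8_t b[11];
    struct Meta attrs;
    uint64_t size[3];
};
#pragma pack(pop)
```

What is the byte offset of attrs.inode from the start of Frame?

56

Meta: crc at 0 (size 8, align 8) → ends 8; inode at 8 (size 8, align 8) → ends 16; version at 16 (size 8, align 8) → ends 24; total 24 bytes, alignment 8
blocks at 0 (size 8, align 2) → ends 8
c at 8 (size 1, align 1) → ends 9
pad 1 to align 2 for n_entries
n_entries at 10 (size 2, align 2) → ends 12
g at 12 (size 2, align 2) → ends 14
signature at 14 (size 8, align 2) → ends 22
reserved at 22 (size 1, align 1) → ends 23
pad 1 to align 2 for e
e at 24 (size 8, align 2) → ends 32
d at 32 (size 4, align 2) → ends 36
b at 36 (size 11, align 1) → ends 47
pad 1 to align 2 for attrs
attrs at 48 (size 24, align 2) → ends 72
within Meta: inode at 8
48 + 8 = 56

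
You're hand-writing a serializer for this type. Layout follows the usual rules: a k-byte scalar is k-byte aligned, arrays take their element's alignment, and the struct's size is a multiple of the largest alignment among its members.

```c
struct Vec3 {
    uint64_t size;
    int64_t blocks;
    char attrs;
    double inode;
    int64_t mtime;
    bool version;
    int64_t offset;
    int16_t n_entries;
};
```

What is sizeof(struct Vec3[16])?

size at 0 (size 8, align 8) → ends 8
blocks at 8 (size 8, align 8) → ends 16
attrs at 16 (size 1, align 1) → ends 17
pad 7 to align 8 for inode
inode at 24 (size 8, align 8) → ends 32
mtime at 32 (size 8, align 8) → ends 40
version at 40 (size 1, align 1) → ends 41
pad 7 to align 8 for offset
offset at 48 (size 8, align 8) → ends 56
n_entries at 56 (size 2, align 2) → ends 58
tail pad 6 to reach multiple of 8
total 64 bytes, alignment 8
array of 16: 16 × 64 = 1024

1024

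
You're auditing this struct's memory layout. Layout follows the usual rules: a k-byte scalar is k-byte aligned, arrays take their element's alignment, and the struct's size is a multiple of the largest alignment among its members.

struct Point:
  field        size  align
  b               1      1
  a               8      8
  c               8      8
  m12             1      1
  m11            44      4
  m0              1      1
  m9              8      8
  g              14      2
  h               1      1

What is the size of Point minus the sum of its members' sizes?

18

0..1  b  (1B, 1-aligned)
1..8  -- padding (7B)
8..16  a  (8B, 8-aligned)
16..24  c  (8B, 8-aligned)
24..25  m12  (1B, 1-aligned)
25..28  -- padding (3B)
28..72  m11  (44B, 4-aligned)
72..73  m0  (1B, 1-aligned)
73..80  -- padding (7B)
80..88  m9  (8B, 8-aligned)
88..102  g  (14B, 2-aligned)
102..103  h  (1B, 1-aligned)
103..104  -- tail padding (1B)
sizeof = 104, alignof = 8
data bytes 86, size 104 → padding 18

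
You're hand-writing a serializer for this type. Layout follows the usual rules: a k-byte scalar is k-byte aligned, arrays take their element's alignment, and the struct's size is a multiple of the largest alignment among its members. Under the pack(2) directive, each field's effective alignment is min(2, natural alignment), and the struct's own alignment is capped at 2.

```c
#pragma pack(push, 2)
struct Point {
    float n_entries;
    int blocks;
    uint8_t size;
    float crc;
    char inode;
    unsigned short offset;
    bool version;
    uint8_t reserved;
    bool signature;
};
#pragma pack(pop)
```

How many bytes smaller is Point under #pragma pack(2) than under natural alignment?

2

natural layout:
  n_entries at 0 (size 4, align 4) → ends 4
  blocks at 4 (size 4, align 4) → ends 8
  size at 8 (size 1, align 1) → ends 9
  pad 3 to align 4 for crc
  crc at 12 (size 4, align 4) → ends 16
  inode at 16 (size 1, align 1) → ends 17
  pad 1 to align 2 for offset
  offset at 18 (size 2, align 2) → ends 20
  version at 20 (size 1, align 1) → ends 21
  reserved at 21 (size 1, align 1) → ends 22
  signature at 22 (size 1, align 1) → ends 23
  tail pad 1 to reach multiple of 4
  total 24 bytes, alignment 4
packed(2) layout:
  n_entries at 0 (size 4, align 2) → ends 4
  blocks at 4 (size 4, align 2) → ends 8
  size at 8 (size 1, align 1) → ends 9
  pad 1 to align 2 for crc
  crc at 10 (size 4, align 2) → ends 14
  inode at 14 (size 1, align 1) → ends 15
  pad 1 to align 2 for offset
  offset at 16 (size 2, align 2) → ends 18
  version at 18 (size 1, align 1) → ends 19
  reserved at 19 (size 1, align 1) → ends 20
  signature at 20 (size 1, align 1) → ends 21
  tail pad 1 to reach multiple of 2
  total 22 bytes, alignment 2
24 − 22 = 2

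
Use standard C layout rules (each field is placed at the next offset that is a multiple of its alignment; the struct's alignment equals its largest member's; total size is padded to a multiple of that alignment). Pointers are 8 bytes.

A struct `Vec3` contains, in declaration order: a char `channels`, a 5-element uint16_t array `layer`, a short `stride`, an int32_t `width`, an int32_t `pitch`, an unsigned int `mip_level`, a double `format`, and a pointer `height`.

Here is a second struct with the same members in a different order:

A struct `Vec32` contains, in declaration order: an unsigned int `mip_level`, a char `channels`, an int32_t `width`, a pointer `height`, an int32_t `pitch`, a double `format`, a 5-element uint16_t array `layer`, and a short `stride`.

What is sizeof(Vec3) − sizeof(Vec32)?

0..1  channels  (1B, 1-aligned)
1..2  -- padding (1B)
2..12  layer  (10B, 2-aligned)
12..14  stride  (2B, 2-aligned)
14..16  -- padding (2B)
16..20  width  (4B, 4-aligned)
20..24  pitch  (4B, 4-aligned)
24..28  mip_level  (4B, 4-aligned)
28..32  -- padding (4B)
32..40  format  (8B, 8-aligned)
40..48  height  (8B, 8-aligned)
sizeof = 48, alignof = 8
— Vec32 —
0..4  mip_level  (4B, 4-aligned)
4..5  channels  (1B, 1-aligned)
5..8  -- padding (3B)
8..12  width  (4B, 4-aligned)
12..16  -- padding (4B)
16..24  height  (8B, 8-aligned)
24..28  pitch  (4B, 4-aligned)
28..32  -- padding (4B)
32..40  format  (8B, 8-aligned)
40..50  layer  (10B, 2-aligned)
50..52  stride  (2B, 2-aligned)
52..56  -- tail padding (4B)
sizeof = 56, alignof = 8
48 − 56 = -8

-8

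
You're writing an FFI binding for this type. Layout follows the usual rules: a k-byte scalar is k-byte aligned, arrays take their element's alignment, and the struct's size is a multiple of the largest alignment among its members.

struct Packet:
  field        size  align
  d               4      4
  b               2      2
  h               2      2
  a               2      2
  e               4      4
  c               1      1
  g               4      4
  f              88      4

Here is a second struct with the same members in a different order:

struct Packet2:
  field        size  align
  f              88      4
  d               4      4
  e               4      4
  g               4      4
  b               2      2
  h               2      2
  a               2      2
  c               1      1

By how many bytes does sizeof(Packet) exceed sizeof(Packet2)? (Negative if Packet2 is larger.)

4

@0: d [4B, align 4] → 4
@4: b [2B, align 2] → 6
@6: h [2B, align 2] → 8
@8: a [2B, align 2] → 10
+2 pad (align 4)
@12: e [4B, align 4] → 16
@16: c [1B, align 1] → 17
+3 pad (align 4)
@20: g [4B, align 4] → 24
@24: f [88B, align 4] → 112
size 112, align 4
— Packet2 —
@0: f [88B, align 4] → 88
@88: d [4B, align 4] → 92
@92: e [4B, align 4] → 96
@96: g [4B, align 4] → 100
@100: b [2B, align 2] → 102
@102: h [2B, align 2] → 104
@104: a [2B, align 2] → 106
@106: c [1B, align 1] → 107
+1 tail pad (align 4)
size 108, align 4
112 − 108 = 4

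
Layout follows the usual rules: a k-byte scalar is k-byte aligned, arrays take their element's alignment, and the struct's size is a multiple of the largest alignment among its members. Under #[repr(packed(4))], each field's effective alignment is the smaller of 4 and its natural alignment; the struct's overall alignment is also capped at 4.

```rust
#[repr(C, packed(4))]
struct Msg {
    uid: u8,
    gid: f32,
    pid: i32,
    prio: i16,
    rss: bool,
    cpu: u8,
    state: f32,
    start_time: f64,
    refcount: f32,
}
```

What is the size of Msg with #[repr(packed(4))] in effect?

uid at 0 (size 1, align 1) → ends 1
pad 3 to align 4 for gid
gid at 4 (size 4, align 4) → ends 8
pid at 8 (size 4, align 4) → ends 12
prio at 12 (size 2, align 2) → ends 14
rss at 14 (size 1, align 1) → ends 15
cpu at 15 (size 1, align 1) → ends 16
state at 16 (size 4, align 4) → ends 20
start_time at 20 (size 8, align 4) → ends 28
refcount at 28 (size 4, align 4) → ends 32
total 32 bytes, alignment 4

32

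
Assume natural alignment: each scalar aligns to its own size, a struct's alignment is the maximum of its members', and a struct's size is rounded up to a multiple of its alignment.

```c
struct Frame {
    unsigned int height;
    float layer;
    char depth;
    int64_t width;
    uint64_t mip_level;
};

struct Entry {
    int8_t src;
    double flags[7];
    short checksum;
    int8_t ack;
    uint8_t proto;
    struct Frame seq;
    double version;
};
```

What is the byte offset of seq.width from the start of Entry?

88

Frame: @0: height [4B, align 4] → 4; @4: layer [4B, align 4] → 8; @8: depth [1B, align 1] → 9; +7 pad (align 8); @16: width [8B, align 8] → 24; @24: mip_level [8B, align 8] → 32; size 32, align 8
@0: src [1B, align 1] → 1
+7 pad (align 8)
@8: flags [56B, align 8] → 64
@64: checksum [2B, align 2] → 66
@66: ack [1B, align 1] → 67
@67: proto [1B, align 1] → 68
+4 pad (align 8)
@72: seq [32B, align 8] → 104
within Frame: width at 16
72 + 16 = 88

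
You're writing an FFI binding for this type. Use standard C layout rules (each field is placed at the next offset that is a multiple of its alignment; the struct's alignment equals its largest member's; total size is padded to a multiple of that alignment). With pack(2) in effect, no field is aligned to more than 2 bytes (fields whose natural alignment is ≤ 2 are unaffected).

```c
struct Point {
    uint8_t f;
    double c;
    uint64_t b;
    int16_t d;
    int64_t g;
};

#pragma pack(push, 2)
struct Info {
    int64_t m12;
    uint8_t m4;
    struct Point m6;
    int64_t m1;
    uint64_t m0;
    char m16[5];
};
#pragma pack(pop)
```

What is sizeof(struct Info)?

72

Point: @0: f [1B, align 1] → 1; +7 pad (align 8); @8: c [8B, align 8] → 16; @16: b [8B, align 8] → 24; @24: d [2B, align 2] → 26; +6 pad (align 8); @32: g [8B, align 8] → 40; size 40, align 8
@0: m12 [8B, align 2] → 8
@8: m4 [1B, align 1] → 9
+1 pad (align 2)
@10: m6 [40B, align 2] → 50
@50: m1 [8B, align 2] → 58
@58: m0 [8B, align 2] → 66
@66: m16 [5B, align 1] → 71
+1 tail pad (align 2)
size 72, align 2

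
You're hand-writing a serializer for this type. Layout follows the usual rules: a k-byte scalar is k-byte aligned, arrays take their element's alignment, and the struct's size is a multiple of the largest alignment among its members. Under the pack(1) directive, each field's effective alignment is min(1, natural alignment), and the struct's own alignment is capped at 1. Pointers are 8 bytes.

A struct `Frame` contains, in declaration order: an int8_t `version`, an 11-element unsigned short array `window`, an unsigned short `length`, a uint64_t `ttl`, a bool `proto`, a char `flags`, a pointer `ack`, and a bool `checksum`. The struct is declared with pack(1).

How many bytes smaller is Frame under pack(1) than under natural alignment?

natural layout:
  version at 0 (size 1, align 1) → ends 1
  pad 1 to align 2 for window
  window at 2 (size 22, align 2) → ends 24
  length at 24 (size 2, align 2) → ends 26
  pad 6 to align 8 for ttl
  ttl at 32 (size 8, align 8) → ends 40
  proto at 40 (size 1, align 1) → ends 41
  flags at 41 (size 1, align 1) → ends 42
  pad 6 to align 8 for ack
  ack at 48 (size 8, align 8) → ends 56
  checksum at 56 (size 1, align 1) → ends 57
  tail pad 7 to reach multiple of 8
  total 64 bytes, alignment 8
packed(1) layout:
  version at 0 (size 1, align 1) → ends 1
  window at 1 (size 22, align 1) → ends 23
  length at 23 (size 2, align 1) → ends 25
  ttl at 25 (size 8, align 1) → ends 33
  proto at 33 (size 1, align 1) → ends 34
  flags at 34 (size 1, align 1) → ends 35
  ack at 35 (size 8, align 1) → ends 43
  checksum at 43 (size 1, align 1) → ends 44
  total 44 bytes, alignment 1
64 − 44 = 20

20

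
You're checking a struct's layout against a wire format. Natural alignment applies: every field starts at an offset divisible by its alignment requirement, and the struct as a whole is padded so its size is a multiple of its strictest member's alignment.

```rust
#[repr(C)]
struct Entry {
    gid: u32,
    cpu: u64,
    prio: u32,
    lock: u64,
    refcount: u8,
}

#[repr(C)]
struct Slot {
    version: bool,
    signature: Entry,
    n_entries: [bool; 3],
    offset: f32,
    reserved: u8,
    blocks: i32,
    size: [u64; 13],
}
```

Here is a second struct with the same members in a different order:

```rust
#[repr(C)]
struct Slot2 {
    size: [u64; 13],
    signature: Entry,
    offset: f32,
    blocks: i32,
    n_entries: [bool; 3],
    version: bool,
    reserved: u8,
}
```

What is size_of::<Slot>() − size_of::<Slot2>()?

Entry: gid at 0 (size 4, align 4) → ends 4; pad 4 to align 8 for cpu; cpu at 8 (size 8, align 8) → ends 16; prio at 16 (size 4, align 4) → ends 20; pad 4 to align 8 for lock; lock at 24 (size 8, align 8) → ends 32; refcount at 32 (size 1, align 1) → ends 33; tail pad 7 to reach multiple of 8; total 40 bytes, alignment 8
version at 0 (size 1, align 1) → ends 1
pad 7 to align 8 for signature
signature at 8 (size 40, align 8) → ends 48
n_entries at 48 (size 3, align 1) → ends 51
pad 1 to align 4 for offset
offset at 52 (size 4, align 4) → ends 56
reserved at 56 (size 1, align 1) → ends 57
pad 3 to align 4 for blocks
blocks at 60 (size 4, align 4) → ends 64
size at 64 (size 104, align 8) → ends 168
total 168 bytes, alignment 8
— Slot2 —
size at 0 (size 104, align 8) → ends 104
signature at 104 (size 40, align 8) → ends 144
offset at 144 (size 4, align 4) → ends 148
blocks at 148 (size 4, align 4) → ends 152
n_entries at 152 (size 3, align 1) → ends 155
version at 155 (size 1, align 1) → ends 156
reserved at 156 (size 1, align 1) → ends 157
tail pad 3 to reach multiple of 8
total 160 bytes, alignment 8
168 − 160 = 8

8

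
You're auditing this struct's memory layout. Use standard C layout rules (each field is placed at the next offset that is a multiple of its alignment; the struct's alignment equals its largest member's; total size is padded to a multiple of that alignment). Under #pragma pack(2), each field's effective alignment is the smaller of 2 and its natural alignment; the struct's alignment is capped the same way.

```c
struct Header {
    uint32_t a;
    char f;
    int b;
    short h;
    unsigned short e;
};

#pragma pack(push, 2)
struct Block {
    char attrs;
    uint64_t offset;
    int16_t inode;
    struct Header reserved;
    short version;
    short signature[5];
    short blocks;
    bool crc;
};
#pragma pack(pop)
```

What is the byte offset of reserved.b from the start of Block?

Header: a at 0 (size 4, align 4) → ends 4; f at 4 (size 1, align 1) → ends 5; pad 3 to align 4 for b; b at 8 (size 4, align 4) → ends 12; h at 12 (size 2, align 2) → ends 14; e at 14 (size 2, align 2) → ends 16; total 16 bytes, alignment 4
attrs at 0 (size 1, align 1) → ends 1
pad 1 to align 2 for offset
offset at 2 (size 8, align 2) → ends 10
inode at 10 (size 2, align 2) → ends 12
reserved at 12 (size 16, align 2) → ends 28
within Header: b at 8
12 + 8 = 20

20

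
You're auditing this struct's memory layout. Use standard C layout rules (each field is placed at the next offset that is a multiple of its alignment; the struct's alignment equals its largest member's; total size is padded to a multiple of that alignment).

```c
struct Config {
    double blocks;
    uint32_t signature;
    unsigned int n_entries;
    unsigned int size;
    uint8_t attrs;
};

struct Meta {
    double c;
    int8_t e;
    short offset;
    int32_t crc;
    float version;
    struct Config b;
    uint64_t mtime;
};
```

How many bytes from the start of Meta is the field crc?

12

Config: blocks at 0 (size 8, align 8) → ends 8; signature at 8 (size 4, align 4) → ends 12; n_entries at 12 (size 4, align 4) → ends 16; size at 16 (size 4, align 4) → ends 20; attrs at 20 (size 1, align 1) → ends 21; tail pad 3 to reach multiple of 8; total 24 bytes, alignment 8
c at 0 (size 8, align 8) → ends 8
e at 8 (size 1, align 1) → ends 9
pad 1 to align 2 for offset
offset at 10 (size 2, align 2) → ends 12
crc at 12 (size 4, align 4) → ends 16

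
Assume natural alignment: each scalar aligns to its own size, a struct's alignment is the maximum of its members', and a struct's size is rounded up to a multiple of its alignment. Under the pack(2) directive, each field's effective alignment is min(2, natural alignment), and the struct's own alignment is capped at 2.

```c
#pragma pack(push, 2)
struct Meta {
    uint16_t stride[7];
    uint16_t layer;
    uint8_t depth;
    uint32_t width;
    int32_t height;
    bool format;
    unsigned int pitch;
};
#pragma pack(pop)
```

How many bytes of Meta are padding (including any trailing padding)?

0..14  stride  (14B, 2-aligned)
14..16  layer  (2B, 2-aligned)
16..17  depth  (1B, 1-aligned)
17..18  -- padding (1B)
18..22  width  (4B, 2-aligned)
22..26  height  (4B, 2-aligned)
26..27  format  (1B, 1-aligned)
27..28  -- padding (1B)
28..32  pitch  (4B, 2-aligned)
sizeof = 32, alignof = 2
data bytes 30, size 32 → padding 2

2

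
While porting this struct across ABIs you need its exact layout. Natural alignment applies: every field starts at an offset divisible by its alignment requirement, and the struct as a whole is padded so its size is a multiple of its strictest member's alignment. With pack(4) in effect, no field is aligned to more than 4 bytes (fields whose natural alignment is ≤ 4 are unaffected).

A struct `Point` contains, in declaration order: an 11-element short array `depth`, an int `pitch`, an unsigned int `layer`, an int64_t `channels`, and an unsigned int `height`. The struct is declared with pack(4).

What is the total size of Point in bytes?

0..22  depth  (22B, 2-aligned)
22..24  -- padding (2B)
24..28  pitch  (4B, 4-aligned)
28..32  layer  (4B, 4-aligned)
32..40  channels  (8B, 4-aligned)
40..44  height  (4B, 4-aligned)
sizeof = 44, alignof = 4

44 bytes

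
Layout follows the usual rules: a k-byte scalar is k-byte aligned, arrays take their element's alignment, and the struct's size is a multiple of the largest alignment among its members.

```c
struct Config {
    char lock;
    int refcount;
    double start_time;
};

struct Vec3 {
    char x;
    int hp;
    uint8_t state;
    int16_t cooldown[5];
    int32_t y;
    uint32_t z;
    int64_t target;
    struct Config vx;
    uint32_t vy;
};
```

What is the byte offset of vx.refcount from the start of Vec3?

Config: lock at 0 (size 1, align 1) → ends 1; pad 3 to align 4 for refcount; refcount at 4 (size 4, align 4) → ends 8; start_time at 8 (size 8, align 8) → ends 16; total 16 bytes, alignment 8
x at 0 (size 1, align 1) → ends 1
pad 3 to align 4 for hp
hp at 4 (size 4, align 4) → ends 8
state at 8 (size 1, align 1) → ends 9
pad 1 to align 2 for cooldown
cooldown at 10 (size 10, align 2) → ends 20
y at 20 (size 4, align 4) → ends 24
z at 24 (size 4, align 4) → ends 28
pad 4 to align 8 for target
target at 32 (size 8, align 8) → ends 40
vx at 40 (size 16, align 8) → ends 56
within Config: refcount at 4
40 + 4 = 44

44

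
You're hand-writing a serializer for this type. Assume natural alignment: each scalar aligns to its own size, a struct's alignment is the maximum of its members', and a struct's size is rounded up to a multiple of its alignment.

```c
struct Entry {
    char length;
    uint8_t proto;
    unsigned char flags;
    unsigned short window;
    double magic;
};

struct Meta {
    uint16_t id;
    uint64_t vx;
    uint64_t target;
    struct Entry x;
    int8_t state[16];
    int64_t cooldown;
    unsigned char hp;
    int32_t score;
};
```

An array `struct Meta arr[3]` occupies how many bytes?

Entry: length at 0 (size 1, align 1) → ends 1; proto at 1 (size 1, align 1) → ends 2; flags at 2 (size 1, align 1) → ends 3; pad 1 to align 2 for window; window at 4 (size 2, align 2) → ends 6; pad 2 to align 8 for magic; magic at 8 (size 8, align 8) → ends 16; total 16 bytes, alignment 8
id at 0 (size 2, align 2) → ends 2
pad 6 to align 8 for vx
vx at 8 (size 8, align 8) → ends 16
target at 16 (size 8, align 8) → ends 24
x at 24 (size 16, align 8) → ends 40
state at 40 (size 16, align 1) → ends 56
cooldown at 56 (size 8, align 8) → ends 64
hp at 64 (size 1, align 1) → ends 65
pad 3 to align 4 for score
score at 68 (size 4, align 4) → ends 72
total 72 bytes, alignment 8
array of 3: 3 × 72 = 216

216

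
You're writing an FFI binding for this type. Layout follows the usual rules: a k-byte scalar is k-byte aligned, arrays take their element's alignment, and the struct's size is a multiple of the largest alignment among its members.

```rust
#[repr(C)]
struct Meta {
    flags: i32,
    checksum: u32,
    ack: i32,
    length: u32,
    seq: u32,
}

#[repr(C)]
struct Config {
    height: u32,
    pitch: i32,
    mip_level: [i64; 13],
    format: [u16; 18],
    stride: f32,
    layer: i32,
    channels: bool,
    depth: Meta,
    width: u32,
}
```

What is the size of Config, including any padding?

Meta: @0: flags [4B, align 4] → 4; @4: checksum [4B, align 4] → 8; @8: ack [4B, align 4] → 12; @12: length [4B, align 4] → 16; @16: seq [4B, align 4] → 20; size 20, align 4
@0: height [4B, align 4] → 4
@4: pitch [4B, align 4] → 8
@8: mip_level [104B, align 8] → 112
@112: format [36B, align 2] → 148
@148: stride [4B, align 4] → 152
@152: layer [4B, align 4] → 156
@156: channels [1B, align 1] → 157
+3 pad (align 4)
@160: depth [20B, align 4] → 180
@180: width [4B, align 4] → 184
size 184, align 8

184 bytes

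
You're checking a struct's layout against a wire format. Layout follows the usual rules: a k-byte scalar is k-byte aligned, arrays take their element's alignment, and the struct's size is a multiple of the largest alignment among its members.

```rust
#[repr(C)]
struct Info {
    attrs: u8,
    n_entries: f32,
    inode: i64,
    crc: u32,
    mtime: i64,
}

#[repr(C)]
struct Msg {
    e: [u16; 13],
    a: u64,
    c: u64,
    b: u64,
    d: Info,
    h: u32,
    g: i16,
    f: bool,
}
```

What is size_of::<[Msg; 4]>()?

Info: 0..1  attrs  (1B, 1-aligned); 1..4  -- padding (3B); 4..8  n_entries  (4B, 4-aligned); 8..16  inode  (8B, 8-aligned); 16..20  crc  (4B, 4-aligned); 20..24  -- padding (4B); 24..32  mtime  (8B, 8-aligned); sizeof = 32, alignof = 8
0..26  e  (26B, 2-aligned)
26..32  -- padding (6B)
32..40  a  (8B, 8-aligned)
40..48  c  (8B, 8-aligned)
48..56  b  (8B, 8-aligned)
56..88  d  (32B, 8-aligned)
88..92  h  (4B, 4-aligned)
92..94  g  (2B, 2-aligned)
94..95  f  (1B, 1-aligned)
95..96  -- tail padding (1B)
sizeof = 96, alignof = 8
array of 4: 4 × 96 = 384

384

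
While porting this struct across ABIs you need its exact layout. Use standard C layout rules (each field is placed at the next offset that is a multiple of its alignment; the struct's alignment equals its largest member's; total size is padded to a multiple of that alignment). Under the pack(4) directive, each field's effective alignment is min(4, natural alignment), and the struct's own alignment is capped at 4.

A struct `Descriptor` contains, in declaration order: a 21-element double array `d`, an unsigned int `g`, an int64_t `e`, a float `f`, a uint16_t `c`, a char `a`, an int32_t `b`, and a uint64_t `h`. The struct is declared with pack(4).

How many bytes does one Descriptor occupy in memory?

@0: d [168B, align 4] → 168
@168: g [4B, align 4] → 172
@172: e [8B, align 4] → 180
@180: f [4B, align 4] → 184
@184: c [2B, align 2] → 186
@186: a [1B, align 1] → 187
+1 pad (align 4)
@188: b [4B, align 4] → 192
@192: h [8B, align 4] → 200
size 200, align 4

200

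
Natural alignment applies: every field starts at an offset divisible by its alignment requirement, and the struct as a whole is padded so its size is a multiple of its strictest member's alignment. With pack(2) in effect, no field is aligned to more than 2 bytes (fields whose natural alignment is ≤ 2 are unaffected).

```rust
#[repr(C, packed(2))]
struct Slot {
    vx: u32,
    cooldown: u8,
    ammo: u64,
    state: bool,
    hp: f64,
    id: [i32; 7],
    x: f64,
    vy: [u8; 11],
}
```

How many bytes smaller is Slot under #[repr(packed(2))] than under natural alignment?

16

natural layout:
  vx at 0 (size 4, align 4) → ends 4
  cooldown at 4 (size 1, align 1) → ends 5
  pad 3 to align 8 for ammo
  ammo at 8 (size 8, align 8) → ends 16
  state at 16 (size 1, align 1) → ends 17
  pad 7 to align 8 for hp
  hp at 24 (size 8, align 8) → ends 32
  id at 32 (size 28, align 4) → ends 60
  pad 4 to align 8 for x
  x at 64 (size 8, align 8) → ends 72
  vy at 72 (size 11, align 1) → ends 83
  tail pad 5 to reach multiple of 8
  total 88 bytes, alignment 8
packed(2) layout:
  vx at 0 (size 4, align 2) → ends 4
  cooldown at 4 (size 1, align 1) → ends 5
  pad 1 to align 2 for ammo
  ammo at 6 (size 8, align 2) → ends 14
  state at 14 (size 1, align 1) → ends 15
  pad 1 to align 2 for hp
  hp at 16 (size 8, align 2) → ends 24
  id at 24 (size 28, align 2) → ends 52
  x at 52 (size 8, align 2) → ends 60
  vy at 60 (size 11, align 1) → ends 71
  tail pad 1 to reach multiple of 2
  total 72 bytes, alignment 2
88 − 72 = 16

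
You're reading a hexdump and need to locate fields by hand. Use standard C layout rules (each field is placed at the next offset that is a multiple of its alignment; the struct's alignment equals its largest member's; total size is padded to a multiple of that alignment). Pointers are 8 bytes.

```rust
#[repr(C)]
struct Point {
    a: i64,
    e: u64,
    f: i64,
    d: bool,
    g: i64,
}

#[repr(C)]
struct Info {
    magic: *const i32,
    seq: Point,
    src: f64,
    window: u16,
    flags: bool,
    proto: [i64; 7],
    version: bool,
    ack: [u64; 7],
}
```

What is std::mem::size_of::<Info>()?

Point: a at 0 (size 8, align 8) → ends 8; e at 8 (size 8, align 8) → ends 16; f at 16 (size 8, align 8) → ends 24; d at 24 (size 1, align 1) → ends 25; pad 7 to align 8 for g; g at 32 (size 8, align 8) → ends 40; total 40 bytes, alignment 8
magic at 0 (size 8, align 8) → ends 8
seq at 8 (size 40, align 8) → ends 48
src at 48 (size 8, align 8) → ends 56
window at 56 (size 2, align 2) → ends 58
flags at 58 (size 1, align 1) → ends 59
pad 5 to align 8 for proto
proto at 64 (size 56, align 8) → ends 120
version at 120 (size 1, align 1) → ends 121
pad 7 to align 8 for ack
ack at 128 (size 56, align 8) → ends 184
total 184 bytes, alignment 8

184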